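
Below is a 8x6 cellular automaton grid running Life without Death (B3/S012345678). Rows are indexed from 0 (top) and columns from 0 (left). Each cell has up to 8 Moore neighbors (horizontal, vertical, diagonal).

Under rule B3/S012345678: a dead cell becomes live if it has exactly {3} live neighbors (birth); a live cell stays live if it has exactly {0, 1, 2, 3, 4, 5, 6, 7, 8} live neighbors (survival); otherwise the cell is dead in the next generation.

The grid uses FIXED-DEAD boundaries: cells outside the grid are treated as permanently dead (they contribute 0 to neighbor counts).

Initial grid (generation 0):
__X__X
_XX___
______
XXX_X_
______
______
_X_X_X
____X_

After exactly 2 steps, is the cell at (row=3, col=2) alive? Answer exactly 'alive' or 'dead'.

Simulating step by step:
Generation 0 (given above): 12 live cells
Generation 1: 17 live cells
_XX__X
_XX___
X__X__
XXX_X_
_X____
______
_X_XXX
____X_
Generation 2: 26 live cells
_XX__X
XXXX__
X__X__
XXXXX_
XXX___
__X_X_
_X_XXX
___XXX

Cell (3,2) at generation 2: 1 -> alive

Answer: alive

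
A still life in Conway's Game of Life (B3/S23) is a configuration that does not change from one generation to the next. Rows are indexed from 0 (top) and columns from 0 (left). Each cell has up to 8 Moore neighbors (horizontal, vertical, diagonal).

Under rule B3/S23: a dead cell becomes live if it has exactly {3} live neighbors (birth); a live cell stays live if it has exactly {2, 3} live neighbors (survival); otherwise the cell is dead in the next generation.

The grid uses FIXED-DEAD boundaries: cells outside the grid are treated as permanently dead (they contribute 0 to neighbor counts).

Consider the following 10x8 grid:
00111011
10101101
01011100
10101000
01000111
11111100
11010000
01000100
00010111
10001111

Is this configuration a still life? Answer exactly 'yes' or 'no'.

Compute generation 1 and compare to generation 0 (given above):
Generation 1:
01101011
00000001
10000010
10100000
00000010
00010100
00010100
11000100
00000001
00001001
Cell (0,1) differs: gen0=0 vs gen1=1 -> NOT a still life.

Answer: no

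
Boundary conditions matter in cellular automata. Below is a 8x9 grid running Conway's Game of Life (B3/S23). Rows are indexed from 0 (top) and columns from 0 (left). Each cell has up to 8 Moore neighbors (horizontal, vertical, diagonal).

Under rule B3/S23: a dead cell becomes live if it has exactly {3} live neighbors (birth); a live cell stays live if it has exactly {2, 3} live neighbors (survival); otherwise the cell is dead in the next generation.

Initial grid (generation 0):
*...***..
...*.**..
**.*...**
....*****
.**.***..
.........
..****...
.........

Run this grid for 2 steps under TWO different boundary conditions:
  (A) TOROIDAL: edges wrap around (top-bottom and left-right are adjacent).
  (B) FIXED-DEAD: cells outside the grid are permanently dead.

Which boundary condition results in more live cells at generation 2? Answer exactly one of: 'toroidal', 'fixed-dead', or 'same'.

Answer: fixed-dead

Derivation:
Under TOROIDAL boundary, generation 2:
..**.*...
.*..*....
...*.....
..*.*....
.........
..*..*...
.....*...
...**....
Population = 13

Under FIXED-DEAD boundary, generation 2:
.***.....
.*..*....
*..*.....
..*.*....
.........
..*..*...
..****...
...**....
Population = 17

Comparison: toroidal=13, fixed-dead=17 -> fixed-dead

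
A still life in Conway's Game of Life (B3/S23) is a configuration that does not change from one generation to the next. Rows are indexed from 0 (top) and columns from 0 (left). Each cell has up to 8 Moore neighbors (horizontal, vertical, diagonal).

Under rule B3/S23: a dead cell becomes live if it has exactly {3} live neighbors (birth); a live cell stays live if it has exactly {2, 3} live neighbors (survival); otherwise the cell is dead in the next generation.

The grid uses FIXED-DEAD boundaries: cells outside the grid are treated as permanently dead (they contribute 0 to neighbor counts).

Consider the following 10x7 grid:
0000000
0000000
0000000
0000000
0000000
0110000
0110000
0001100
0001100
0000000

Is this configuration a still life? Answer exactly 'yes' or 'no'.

Answer: no

Derivation:
Compute generation 1 and compare to generation 0 (given above):
Generation 1:
0000000
0000000
0000000
0000000
0000000
0110000
0100000
0000100
0001100
0000000
Cell (6,2) differs: gen0=1 vs gen1=0 -> NOT a still life.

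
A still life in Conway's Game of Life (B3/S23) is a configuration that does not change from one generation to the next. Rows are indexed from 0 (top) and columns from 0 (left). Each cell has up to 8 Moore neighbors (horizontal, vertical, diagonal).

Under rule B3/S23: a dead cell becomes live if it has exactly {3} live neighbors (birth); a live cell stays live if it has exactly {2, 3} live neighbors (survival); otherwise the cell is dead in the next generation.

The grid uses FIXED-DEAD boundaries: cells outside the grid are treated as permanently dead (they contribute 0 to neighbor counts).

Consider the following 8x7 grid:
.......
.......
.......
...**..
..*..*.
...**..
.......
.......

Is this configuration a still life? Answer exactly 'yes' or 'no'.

Answer: yes

Derivation:
Compute generation 1 and compare to generation 0 (given above):
Generation 1:
.......
.......
.......
...**..
..*..*.
...**..
.......
.......
The grids are IDENTICAL -> still life.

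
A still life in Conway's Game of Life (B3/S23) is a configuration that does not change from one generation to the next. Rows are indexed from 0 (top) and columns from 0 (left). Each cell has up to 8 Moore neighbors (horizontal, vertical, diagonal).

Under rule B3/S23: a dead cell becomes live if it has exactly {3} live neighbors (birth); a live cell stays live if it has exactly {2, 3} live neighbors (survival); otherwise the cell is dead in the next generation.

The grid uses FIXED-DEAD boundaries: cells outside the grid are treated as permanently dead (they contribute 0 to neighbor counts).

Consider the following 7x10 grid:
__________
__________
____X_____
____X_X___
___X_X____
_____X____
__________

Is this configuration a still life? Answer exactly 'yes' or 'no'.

Answer: no

Derivation:
Compute generation 1 and compare to generation 0 (given above):
Generation 1:
__________
__________
_____X____
___XX_____
_____XX___
____X_____
__________
Cell (2,4) differs: gen0=1 vs gen1=0 -> NOT a still life.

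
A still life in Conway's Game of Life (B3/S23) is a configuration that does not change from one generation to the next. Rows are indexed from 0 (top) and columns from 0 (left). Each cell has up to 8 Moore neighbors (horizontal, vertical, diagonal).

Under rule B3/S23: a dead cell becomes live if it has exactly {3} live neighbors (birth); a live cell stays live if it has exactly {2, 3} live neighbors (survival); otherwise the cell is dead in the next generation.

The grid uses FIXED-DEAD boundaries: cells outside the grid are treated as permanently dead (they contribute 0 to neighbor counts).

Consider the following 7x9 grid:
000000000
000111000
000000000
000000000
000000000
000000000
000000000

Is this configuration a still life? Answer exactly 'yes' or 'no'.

Compute generation 1 and compare to generation 0 (given above):
Generation 1:
000010000
000010000
000010000
000000000
000000000
000000000
000000000
Cell (0,4) differs: gen0=0 vs gen1=1 -> NOT a still life.

Answer: no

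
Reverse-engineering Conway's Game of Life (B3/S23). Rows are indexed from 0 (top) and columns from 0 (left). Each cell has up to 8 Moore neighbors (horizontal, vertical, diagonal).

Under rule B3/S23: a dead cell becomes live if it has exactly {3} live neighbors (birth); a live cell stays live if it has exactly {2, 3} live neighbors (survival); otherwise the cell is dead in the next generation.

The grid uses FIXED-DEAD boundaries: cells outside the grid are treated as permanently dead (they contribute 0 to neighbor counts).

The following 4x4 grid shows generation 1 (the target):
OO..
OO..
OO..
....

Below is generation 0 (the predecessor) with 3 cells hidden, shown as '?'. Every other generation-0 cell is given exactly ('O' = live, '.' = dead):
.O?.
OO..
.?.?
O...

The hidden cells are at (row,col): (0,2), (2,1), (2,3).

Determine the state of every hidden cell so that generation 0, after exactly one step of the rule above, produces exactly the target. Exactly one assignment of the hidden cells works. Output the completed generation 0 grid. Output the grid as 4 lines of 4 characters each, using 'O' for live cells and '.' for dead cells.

Hidden generation-0 cells (in order): (0,2), (2,1), (2,3).
A hidden cell only influences target cells in its own 3x3 neighborhood. Try each of the 2^3 = 8 assignments, step the completed generation 0 forward once under B3/S23, and compare with the target:
  (0,2)=. (2,1)=. (2,3)=. -> step reproduces the target at every cell -> ACCEPT
  (0,2)=. (2,1)=. (2,3)=O -> step gives (1,2)='O' but target has '.' -> reject
  (0,2)=. (2,1)=O (2,3)=. -> step gives (1,2)='O' but target has '.' -> reject
  (0,2)=. (2,1)=O (2,3)=O -> step gives (2,0)='.' but target has 'O' -> reject
  (0,2)=O (2,1)=. (2,3)=. -> step gives (0,2)='O' but target has '.' -> reject
  (0,2)=O (2,1)=. (2,3)=O -> step gives (0,2)='O' but target has '.' -> reject
  (0,2)=O (2,1)=O (2,3)=. -> step gives (0,2)='O' but target has '.' -> reject
  (0,2)=O (2,1)=O (2,3)=O -> step gives (0,2)='O' but target has '.' -> reject
Unique solution: (0,2)=dead, (2,1)=dead, (2,3)=dead.
Check: live-neighbor counts of every cell in the completed generation 0:
3220
2220
3310
0100
Applying B3/S23 to generation 0 with these counts gives:
OO..
OO..
OO..
....
which matches the target exactly.

Answer: .O..
OO..
....
O...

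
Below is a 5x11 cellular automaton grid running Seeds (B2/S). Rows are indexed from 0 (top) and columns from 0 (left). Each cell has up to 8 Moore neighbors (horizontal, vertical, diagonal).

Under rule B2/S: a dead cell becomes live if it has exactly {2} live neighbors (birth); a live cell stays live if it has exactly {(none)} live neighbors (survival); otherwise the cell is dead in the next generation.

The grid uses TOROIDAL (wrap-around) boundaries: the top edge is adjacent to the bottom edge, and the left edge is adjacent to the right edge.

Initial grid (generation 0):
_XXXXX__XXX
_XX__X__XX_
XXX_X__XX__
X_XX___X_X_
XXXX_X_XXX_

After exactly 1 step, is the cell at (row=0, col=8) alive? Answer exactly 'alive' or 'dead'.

Answer: dead

Derivation:
Simulating step by step:
Generation 0 (given above): 32 live cells
Generation 1: 2 live cells
___________
___________
_____X_____
_____X_____
___________

Cell (0,8) at generation 1: 0 -> dead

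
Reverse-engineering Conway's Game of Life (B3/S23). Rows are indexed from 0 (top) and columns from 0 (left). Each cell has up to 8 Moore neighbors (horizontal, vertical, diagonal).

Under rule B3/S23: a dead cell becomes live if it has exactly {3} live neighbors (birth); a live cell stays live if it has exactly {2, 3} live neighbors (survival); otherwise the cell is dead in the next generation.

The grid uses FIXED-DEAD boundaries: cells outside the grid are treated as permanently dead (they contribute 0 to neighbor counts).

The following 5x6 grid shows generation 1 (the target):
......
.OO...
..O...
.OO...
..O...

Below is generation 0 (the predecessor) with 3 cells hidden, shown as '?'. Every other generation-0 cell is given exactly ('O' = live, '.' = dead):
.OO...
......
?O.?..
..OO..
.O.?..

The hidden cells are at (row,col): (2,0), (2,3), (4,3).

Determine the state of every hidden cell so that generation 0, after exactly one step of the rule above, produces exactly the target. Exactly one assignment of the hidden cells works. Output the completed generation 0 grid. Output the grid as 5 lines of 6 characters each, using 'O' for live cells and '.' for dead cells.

Answer: .OO...
......
.O....
..OO..
.O....

Derivation:
Hidden generation-0 cells (in order): (2,0), (2,3), (4,3).
A hidden cell only influences target cells in its own 3x3 neighborhood. Try each of the 2^3 = 8 assignments, step the completed generation 0 forward once under B3/S23, and compare with the target:
  (2,0)=. (2,3)=. (4,3)=. -> step reproduces the target at every cell -> ACCEPT
  (2,0)=. (2,3)=. (4,3)=O -> step gives (3,2)='.' but target has 'O' -> reject
  (2,0)=. (2,3)=O (4,3)=. -> step gives (1,2)='.' but target has 'O' -> reject
  (2,0)=. (2,3)=O (4,3)=O -> step gives (1,2)='.' but target has 'O' -> reject
  (2,0)=O (2,3)=. (4,3)=. -> step gives (1,0)='O' but target has '.' -> reject
  (2,0)=O (2,3)=. (4,3)=O -> step gives (1,0)='O' but target has '.' -> reject
  (2,0)=O (2,3)=O (4,3)=. -> step gives (1,0)='O' but target has '.' -> reject
  (2,0)=O (2,3)=O (4,3)=O -> step gives (1,0)='O' but target has '.' -> reject
Unique solution: (2,0)=dead, (2,3)=dead, (4,3)=dead.
Check: live-neighbor counts of every cell in the completed generation 0:
111100
233100
113210
233110
113210
Applying B3/S23 to generation 0 with these counts gives:
......
.OO...
..O...
.OO...
..O...
which matches the target exactly.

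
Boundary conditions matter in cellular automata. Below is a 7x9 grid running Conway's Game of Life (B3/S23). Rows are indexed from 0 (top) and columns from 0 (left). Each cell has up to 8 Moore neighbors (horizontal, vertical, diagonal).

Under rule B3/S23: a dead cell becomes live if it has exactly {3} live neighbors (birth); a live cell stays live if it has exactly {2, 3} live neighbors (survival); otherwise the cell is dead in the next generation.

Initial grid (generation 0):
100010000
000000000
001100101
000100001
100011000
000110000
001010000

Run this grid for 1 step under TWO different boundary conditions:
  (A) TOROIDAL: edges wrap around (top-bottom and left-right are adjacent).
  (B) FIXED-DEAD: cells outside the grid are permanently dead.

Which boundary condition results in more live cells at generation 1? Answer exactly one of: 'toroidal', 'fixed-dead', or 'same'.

Answer: toroidal

Derivation:
Under TOROIDAL boundary, generation 1:
000100000
000100000
001100010
101101011
000001000
000000000
000011000
Population = 14

Under FIXED-DEAD boundary, generation 1:
000000000
000100000
001100010
001101010
000001000
000000000
000010000
Population = 10

Comparison: toroidal=14, fixed-dead=10 -> toroidal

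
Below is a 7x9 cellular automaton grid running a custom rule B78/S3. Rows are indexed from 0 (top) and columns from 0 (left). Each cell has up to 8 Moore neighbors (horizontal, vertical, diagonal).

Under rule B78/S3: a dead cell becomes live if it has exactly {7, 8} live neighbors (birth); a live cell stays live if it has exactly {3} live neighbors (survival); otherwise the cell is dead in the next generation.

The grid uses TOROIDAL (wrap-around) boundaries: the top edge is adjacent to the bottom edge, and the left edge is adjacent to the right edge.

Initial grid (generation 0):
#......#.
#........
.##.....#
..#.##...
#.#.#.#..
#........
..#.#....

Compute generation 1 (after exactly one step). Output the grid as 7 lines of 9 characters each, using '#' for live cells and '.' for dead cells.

Simulating step by step:
Generation 0 (given above): 16 live cells
Generation 1: 4 live cells
(generation 1 grid is the final answer)

Answer: .........
#........
.#.......
..#..#...
.........
.........
.........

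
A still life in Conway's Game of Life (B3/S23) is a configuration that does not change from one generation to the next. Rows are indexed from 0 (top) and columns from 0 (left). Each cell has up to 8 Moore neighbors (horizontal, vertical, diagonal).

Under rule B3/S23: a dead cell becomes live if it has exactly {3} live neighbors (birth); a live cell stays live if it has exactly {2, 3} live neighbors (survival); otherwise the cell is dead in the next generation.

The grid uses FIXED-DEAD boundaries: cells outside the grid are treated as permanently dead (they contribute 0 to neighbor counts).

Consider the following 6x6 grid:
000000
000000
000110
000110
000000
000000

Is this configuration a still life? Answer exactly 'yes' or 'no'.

Compute generation 1 and compare to generation 0 (given above):
Generation 1:
000000
000000
000110
000110
000000
000000
The grids are IDENTICAL -> still life.

Answer: yes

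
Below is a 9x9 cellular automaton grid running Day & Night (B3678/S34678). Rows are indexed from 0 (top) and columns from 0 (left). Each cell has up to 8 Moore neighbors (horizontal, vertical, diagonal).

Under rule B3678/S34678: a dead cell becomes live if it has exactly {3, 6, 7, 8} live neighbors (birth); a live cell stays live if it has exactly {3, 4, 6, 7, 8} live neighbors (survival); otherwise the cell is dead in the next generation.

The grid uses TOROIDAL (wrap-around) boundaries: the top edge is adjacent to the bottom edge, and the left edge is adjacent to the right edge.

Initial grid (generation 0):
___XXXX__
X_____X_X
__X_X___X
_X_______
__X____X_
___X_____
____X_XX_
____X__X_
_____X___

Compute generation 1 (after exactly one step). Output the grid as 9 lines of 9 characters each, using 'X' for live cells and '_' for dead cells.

Simulating step by step:
Generation 0 (given above): 20 live cells
Generation 1: 14 live cells
(generation 1 grid is the final answer)

Answer: ____XXXX_
_________
_X_____X_
__XX_____
_________
______XX_
___X_X___
_________
___X_X___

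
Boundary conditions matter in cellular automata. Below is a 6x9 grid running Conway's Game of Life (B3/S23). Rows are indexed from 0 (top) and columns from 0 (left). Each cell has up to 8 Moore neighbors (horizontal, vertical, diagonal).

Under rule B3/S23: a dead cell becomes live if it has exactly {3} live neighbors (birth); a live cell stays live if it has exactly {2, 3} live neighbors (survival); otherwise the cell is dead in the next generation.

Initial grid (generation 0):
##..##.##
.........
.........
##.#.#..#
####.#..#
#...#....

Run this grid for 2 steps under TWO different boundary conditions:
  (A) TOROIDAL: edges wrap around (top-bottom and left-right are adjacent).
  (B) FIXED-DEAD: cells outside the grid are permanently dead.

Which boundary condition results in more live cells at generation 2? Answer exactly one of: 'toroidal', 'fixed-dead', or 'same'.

Answer: toroidal

Derivation:
Under TOROIDAL boundary, generation 2:
.#...##..
.........
#........
....#....
....#.##.
#.....###
Population = 12

Under FIXED-DEAD boundary, generation 2:
.........
.........
.........
....#....
.#.......
..###....
Population = 5

Comparison: toroidal=12, fixed-dead=5 -> toroidal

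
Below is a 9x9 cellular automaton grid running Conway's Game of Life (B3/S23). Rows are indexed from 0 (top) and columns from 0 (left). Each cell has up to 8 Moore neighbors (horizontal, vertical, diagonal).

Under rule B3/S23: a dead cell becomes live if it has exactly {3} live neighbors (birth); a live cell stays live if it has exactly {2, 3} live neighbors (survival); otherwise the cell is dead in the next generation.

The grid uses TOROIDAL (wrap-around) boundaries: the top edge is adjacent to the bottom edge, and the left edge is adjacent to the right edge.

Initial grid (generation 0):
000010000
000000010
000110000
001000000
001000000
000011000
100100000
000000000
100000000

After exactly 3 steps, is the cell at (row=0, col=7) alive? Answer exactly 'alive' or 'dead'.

Simulating step by step:
Generation 0 (given above): 11 live cells
Generation 1: 8 live cells
000000000
000110000
000100000
001000000
000100000
000110000
000010000
000000000
000000000
Generation 2: 14 live cells
000000000
000110000
001110000
001100000
001110000
000110000
000110000
000000000
000000000
Generation 3: 6 live cells
000000000
001010000
000000000
010000000
000000000
000001000
000110000
000000000
000000000

Cell (0,7) at generation 3: 0 -> dead

Answer: dead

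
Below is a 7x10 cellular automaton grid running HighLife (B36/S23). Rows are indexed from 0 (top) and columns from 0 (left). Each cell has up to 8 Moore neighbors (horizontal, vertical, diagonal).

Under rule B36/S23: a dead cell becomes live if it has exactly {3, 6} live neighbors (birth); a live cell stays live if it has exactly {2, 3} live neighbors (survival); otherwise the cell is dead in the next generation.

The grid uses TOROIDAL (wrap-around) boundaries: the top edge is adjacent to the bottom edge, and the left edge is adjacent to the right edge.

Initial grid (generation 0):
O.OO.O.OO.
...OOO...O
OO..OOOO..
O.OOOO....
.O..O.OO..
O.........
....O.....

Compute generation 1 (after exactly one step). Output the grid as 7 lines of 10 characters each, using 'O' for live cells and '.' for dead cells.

Simulating step by step:
Generation 0 (given above): 27 live cells
Generation 1: 25 live cells
(generation 1 grid is the final answer)

Answer: ..O.OOO.OO
......O..O
OO.O.....O
O.O...O...
OOO.O.O...
.....O....
.O.OO....O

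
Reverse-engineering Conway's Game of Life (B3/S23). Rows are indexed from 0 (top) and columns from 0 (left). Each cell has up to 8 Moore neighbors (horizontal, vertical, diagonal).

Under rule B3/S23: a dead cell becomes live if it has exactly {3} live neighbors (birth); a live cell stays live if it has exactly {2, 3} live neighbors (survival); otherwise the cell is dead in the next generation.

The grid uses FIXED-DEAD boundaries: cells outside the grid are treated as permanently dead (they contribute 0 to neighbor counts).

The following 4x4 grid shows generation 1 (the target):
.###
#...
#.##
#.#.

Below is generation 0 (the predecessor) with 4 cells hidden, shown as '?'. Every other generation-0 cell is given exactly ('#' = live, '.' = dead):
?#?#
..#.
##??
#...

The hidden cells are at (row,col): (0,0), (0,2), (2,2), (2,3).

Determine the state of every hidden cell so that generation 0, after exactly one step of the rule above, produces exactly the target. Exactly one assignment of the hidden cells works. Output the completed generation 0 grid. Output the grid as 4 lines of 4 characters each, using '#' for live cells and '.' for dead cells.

Hidden generation-0 cells (in order): (0,0), (0,2), (2,2), (2,3).
A hidden cell only influences target cells in its own 3x3 neighborhood. Try each of the 2^4 = 16 assignments, step the completed generation 0 forward once under B3/S23, and compare with the target:
  (0,0)=. (0,2)=. (2,2)=. (2,3)=. -> step gives (0,1)='.' but target has '#' -> reject
  (0,0)=. (0,2)=. (2,2)=. (2,3)=# -> step gives (0,1)='.' but target has '#' -> reject
  (0,0)=. (0,2)=. (2,2)=# (2,3)=. -> step gives (0,1)='.' but target has '#' -> reject
  (0,0)=. (0,2)=. (2,2)=# (2,3)=# -> step gives (0,1)='.' but target has '#' -> reject
  (0,0)=. (0,2)=# (2,2)=. (2,3)=. -> step gives (1,3)='#' but target has '.' -> reject
  (0,0)=. (0,2)=# (2,2)=. (2,3)=# -> step gives (2,1)='#' but target has '.' -> reject
  (0,0)=. (0,2)=# (2,2)=# (2,3)=. -> step gives (2,3)='.' but target has '#' -> reject
  (0,0)=. (0,2)=# (2,2)=# (2,3)=# -> step reproduces the target at every cell -> ACCEPT
  (0,0)=# (0,2)=. (2,2)=. (2,3)=. -> step gives (0,3)='.' but target has '#' -> reject
  (0,0)=# (0,2)=. (2,2)=. (2,3)=# -> step gives (0,3)='.' but target has '#' -> reject
  (0,0)=# (0,2)=. (2,2)=# (2,3)=. -> step gives (0,3)='.' but target has '#' -> reject
  (0,0)=# (0,2)=. (2,2)=# (2,3)=# -> step gives (0,3)='.' but target has '#' -> reject
  (0,0)=# (0,2)=# (2,2)=. (2,3)=. -> step gives (1,0)='.' but target has '#' -> reject
  (0,0)=# (0,2)=# (2,2)=. (2,3)=# -> step gives (1,0)='.' but target has '#' -> reject
  (0,0)=# (0,2)=# (2,2)=# (2,3)=. -> step gives (1,0)='.' but target has '#' -> reject
  (0,0)=# (0,2)=# (2,2)=# (2,3)=# -> step gives (1,0)='.' but target has '#' -> reject
Unique solution: (0,0)=dead, (0,2)=live, (2,2)=live, (2,3)=live.
Check: live-neighbor counts of every cell in the completed generation 0:
1232
3665
2432
2432
Applying B3/S23 to generation 0 with these counts gives:
.###
#...
#.##
#.#.
which matches the target exactly.

Answer: .###
..#.
####
#...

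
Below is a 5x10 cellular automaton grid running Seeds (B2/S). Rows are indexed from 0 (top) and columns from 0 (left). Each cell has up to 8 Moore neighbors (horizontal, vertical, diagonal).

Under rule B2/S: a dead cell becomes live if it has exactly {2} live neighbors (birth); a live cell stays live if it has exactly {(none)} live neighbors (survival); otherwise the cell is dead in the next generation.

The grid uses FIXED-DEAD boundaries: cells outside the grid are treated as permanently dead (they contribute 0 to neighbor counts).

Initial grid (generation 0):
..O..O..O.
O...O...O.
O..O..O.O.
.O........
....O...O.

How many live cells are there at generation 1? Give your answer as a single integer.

Answer: 18

Derivation:
Simulating step by step:
Generation 0 (given above): 13 live cells
Generation 1: 18 live cells
.O.OO..O.O
..O...O...
..O.OO...O
O.OOOO..OO
..........
Population at generation 1: 18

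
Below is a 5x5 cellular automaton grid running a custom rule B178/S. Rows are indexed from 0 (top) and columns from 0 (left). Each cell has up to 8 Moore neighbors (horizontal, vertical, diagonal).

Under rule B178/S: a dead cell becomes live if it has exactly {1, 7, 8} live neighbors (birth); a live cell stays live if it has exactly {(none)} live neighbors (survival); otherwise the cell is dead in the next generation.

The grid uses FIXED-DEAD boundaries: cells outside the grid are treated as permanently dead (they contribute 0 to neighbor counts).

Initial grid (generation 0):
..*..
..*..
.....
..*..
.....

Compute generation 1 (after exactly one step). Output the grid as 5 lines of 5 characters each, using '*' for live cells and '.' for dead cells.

Simulating step by step:
Generation 0 (given above): 3 live cells
Generation 1: 5 live cells
(generation 1 grid is the final answer)

Answer: .....
.....
.....
.*.*.
.***.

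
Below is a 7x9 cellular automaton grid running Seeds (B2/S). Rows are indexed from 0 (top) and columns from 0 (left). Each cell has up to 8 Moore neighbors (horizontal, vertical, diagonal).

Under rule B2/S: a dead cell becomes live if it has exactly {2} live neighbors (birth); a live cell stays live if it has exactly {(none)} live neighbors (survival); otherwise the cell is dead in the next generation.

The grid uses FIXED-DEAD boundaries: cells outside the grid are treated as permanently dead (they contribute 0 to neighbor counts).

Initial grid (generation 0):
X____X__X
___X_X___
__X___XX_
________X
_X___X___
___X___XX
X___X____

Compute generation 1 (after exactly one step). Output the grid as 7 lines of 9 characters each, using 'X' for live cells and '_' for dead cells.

Answer: ______X__
_XX_____X
___XXX__X
_XX__X___
__X_X_X__
XXX__XX__
___X___XX

Derivation:
Simulating step by step:
Generation 0 (given above): 16 live cells
Generation 1: 22 live cells
(generation 1 grid is the final answer)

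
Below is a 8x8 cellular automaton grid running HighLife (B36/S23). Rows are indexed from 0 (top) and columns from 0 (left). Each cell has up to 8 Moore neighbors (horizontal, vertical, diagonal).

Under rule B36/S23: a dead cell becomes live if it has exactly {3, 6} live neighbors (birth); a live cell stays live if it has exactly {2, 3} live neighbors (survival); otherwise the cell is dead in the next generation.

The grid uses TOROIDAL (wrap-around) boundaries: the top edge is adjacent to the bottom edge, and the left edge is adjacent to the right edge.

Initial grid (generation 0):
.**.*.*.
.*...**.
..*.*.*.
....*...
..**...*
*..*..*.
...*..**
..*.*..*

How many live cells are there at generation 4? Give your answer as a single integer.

Answer: 18

Derivation:
Simulating step by step:
Generation 0 (given above): 23 live cells
Generation 1: 35 live cells
***.*.**
.*..*.**
...**.*.
..*.**..
..***..*
*..**.*.
*.*****.
***.*..*
Generation 2: 21 live cells
....*...
.*..**..
..*..***
..*...*.
.**...**
*....**.
.*....**
.....*..
Generation 3: 21 live cells
....*...
...**...
.****..*
*.**....
***.....
..*..*.*
*......*
.....**.
Generation 4: 18 live cells
...**...
.....*..
**......
....*..*
*......*
..*...**
*....*.*
.....***
Population at generation 4: 18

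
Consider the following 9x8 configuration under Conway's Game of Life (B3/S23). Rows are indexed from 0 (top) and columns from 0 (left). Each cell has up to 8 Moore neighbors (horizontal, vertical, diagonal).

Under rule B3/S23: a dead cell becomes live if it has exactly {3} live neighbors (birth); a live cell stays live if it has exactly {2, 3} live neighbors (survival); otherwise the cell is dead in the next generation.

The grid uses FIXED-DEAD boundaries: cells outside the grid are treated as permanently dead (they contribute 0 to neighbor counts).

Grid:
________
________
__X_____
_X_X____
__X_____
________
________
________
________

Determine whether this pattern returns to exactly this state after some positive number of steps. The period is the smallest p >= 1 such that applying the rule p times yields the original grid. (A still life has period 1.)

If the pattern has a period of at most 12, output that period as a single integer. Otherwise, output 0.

Simulating and comparing each generation to the original:
Gen 0 (original, given above): 4 live cells
Gen 1: 4 live cells, MATCHES original -> period = 1

Answer: 1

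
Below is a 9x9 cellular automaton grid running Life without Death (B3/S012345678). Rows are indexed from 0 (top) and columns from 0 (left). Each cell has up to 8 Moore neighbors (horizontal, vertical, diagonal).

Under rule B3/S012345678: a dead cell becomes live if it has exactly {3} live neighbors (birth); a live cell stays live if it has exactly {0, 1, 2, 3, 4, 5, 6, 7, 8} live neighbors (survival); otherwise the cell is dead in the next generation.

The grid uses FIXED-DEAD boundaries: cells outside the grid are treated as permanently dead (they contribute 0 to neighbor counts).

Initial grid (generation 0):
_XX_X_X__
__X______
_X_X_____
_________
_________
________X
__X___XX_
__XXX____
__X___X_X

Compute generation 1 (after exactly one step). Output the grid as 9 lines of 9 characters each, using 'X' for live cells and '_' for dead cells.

Answer: _XXXX_X__
__X______
_XXX_____
_________
_________
_______XX
__X___XX_
_XXXXXX__
__X___X_X

Derivation:
Simulating step by step:
Generation 0 (given above): 17 live cells
Generation 1: 23 live cells
(generation 1 grid is the final answer)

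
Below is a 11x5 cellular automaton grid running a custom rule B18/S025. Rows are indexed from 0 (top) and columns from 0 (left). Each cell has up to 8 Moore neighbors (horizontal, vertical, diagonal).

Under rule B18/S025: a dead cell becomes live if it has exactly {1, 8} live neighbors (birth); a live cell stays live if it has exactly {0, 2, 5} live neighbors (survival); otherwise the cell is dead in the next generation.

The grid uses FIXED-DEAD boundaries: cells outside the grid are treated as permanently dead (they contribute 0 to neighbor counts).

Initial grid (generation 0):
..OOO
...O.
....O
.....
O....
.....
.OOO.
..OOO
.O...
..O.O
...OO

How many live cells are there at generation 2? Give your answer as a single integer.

Simulating step by step:
Generation 0 (given above): 17 live cells
Generation 1: 23 live cells
.OO.O
.O...
..O..
OO.OO
OO...
....O
OO...
..O.O
OO...
O.O.O
.O..O
Generation 2: 13 live cells
.OO.O
....O
.....
...O.
.....
...OO
.O...
..O.O
O....
..O..
.O...
Population at generation 2: 13

Answer: 13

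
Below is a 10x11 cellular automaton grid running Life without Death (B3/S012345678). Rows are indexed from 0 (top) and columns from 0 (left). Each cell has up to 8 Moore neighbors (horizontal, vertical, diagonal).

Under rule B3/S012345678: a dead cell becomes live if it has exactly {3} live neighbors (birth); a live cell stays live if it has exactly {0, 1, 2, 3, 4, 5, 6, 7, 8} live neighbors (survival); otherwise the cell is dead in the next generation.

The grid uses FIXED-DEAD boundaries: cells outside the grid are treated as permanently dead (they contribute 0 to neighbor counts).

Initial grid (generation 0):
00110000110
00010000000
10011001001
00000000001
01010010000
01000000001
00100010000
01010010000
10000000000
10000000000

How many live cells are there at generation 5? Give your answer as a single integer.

Simulating step by step:
Generation 0 (given above): 23 live cells
Generation 1: 32 live cells
00110000110
00010000110
10011001001
00111000001
01110010000
01000000001
01100010000
01110010000
11000000000
10000000000
Generation 2: 42 live cells
00110000110
00010001111
10011001101
00111100001
01111010000
11010000001
11110010000
01110010000
11000000000
11000000000
Generation 3: 52 live cells
00110001111
00010001111
10011111101
00111111011
11111010000
11010100001
11111010000
01110010000
11000000000
11000000000
Generation 4: 60 live cells
00110001111
00010101111
10011111101
10111111011
11111011011
11010110001
11111010000
01111110000
11000000000
11000000000
Generation 5: 68 live cells
00111011111
00010101111
11011111101
10111111011
11111011011
11010110011
11111011000
01111110000
11011100000
11000000000
Population at generation 5: 68

Answer: 68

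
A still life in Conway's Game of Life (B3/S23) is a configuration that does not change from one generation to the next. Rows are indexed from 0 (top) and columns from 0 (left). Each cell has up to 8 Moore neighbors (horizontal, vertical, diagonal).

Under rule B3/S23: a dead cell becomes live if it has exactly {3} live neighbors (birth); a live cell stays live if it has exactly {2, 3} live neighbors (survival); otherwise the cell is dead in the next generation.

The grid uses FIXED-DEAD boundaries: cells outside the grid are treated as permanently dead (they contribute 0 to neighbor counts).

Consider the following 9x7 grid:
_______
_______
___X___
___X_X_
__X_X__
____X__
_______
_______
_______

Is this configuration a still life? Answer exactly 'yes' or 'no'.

Compute generation 1 and compare to generation 0 (given above):
Generation 1:
_______
_______
____X__
__XX___
____XX_
___X___
_______
_______
_______
Cell (2,3) differs: gen0=1 vs gen1=0 -> NOT a still life.

Answer: no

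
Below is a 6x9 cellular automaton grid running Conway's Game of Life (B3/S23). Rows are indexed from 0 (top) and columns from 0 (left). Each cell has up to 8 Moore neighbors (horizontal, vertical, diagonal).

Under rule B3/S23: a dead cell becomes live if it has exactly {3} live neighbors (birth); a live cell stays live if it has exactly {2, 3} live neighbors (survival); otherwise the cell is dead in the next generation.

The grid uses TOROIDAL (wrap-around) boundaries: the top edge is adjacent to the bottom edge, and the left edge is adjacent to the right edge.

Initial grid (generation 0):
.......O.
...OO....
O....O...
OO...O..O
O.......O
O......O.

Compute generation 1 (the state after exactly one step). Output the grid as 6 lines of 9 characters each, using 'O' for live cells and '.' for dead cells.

Answer: ........O
....O....
OO...O..O
.O.......
.......O.
O......O.

Derivation:
Simulating step by step:
Generation 0 (given above): 13 live cells
Generation 1: 10 live cells
(generation 1 grid is the final answer)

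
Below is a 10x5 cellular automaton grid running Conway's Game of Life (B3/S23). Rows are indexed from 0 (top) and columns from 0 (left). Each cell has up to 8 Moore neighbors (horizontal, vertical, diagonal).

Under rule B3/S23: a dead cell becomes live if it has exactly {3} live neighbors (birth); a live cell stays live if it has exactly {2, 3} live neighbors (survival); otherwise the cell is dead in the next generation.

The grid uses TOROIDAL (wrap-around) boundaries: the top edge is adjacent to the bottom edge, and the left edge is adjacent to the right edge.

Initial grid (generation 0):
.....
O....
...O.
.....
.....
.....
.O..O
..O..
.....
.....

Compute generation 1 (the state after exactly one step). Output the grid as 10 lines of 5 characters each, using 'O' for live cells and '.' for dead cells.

Simulating step by step:
Generation 0 (given above): 5 live cells
Generation 1: 0 live cells
(generation 1 grid is the final answer)

Answer: .....
.....
.....
.....
.....
.....
.....
.....
.....
.....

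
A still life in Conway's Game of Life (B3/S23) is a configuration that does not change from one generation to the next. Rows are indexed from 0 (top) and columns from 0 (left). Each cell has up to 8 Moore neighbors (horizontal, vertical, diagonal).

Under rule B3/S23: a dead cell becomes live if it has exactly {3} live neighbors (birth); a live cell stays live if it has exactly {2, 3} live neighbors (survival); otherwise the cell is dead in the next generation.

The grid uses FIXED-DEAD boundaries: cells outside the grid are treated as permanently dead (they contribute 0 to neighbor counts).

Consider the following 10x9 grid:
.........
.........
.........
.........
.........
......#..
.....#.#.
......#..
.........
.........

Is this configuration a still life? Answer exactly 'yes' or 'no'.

Answer: yes

Derivation:
Compute generation 1 and compare to generation 0 (given above):
Generation 1:
.........
.........
.........
.........
.........
......#..
.....#.#.
......#..
.........
.........
The grids are IDENTICAL -> still life.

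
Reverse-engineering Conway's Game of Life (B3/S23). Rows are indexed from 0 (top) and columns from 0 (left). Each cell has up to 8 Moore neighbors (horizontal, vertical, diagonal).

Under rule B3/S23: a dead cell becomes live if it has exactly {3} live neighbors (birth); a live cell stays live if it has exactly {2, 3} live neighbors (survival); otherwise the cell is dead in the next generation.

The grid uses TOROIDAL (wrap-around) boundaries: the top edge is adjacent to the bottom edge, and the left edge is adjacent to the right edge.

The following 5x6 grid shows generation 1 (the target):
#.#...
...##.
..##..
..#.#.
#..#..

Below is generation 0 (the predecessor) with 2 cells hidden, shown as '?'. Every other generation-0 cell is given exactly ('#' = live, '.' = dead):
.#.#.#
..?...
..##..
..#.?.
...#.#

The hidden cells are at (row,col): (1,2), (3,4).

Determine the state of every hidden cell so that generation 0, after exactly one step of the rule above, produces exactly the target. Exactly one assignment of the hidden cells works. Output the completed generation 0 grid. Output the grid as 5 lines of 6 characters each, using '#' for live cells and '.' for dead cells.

Answer: .#.#.#
......
..##..
..#...
...#.#

Derivation:
Hidden generation-0 cells (in order): (1,2), (3,4).
A hidden cell only influences target cells in its own 3x3 neighborhood. Try each of the 2^2 = 4 assignments, step the completed generation 0 forward once under B3/S23, and compare with the target:
  (1,2)=. (3,4)=. -> step reproduces the target at every cell -> ACCEPT
  (1,2)=. (3,4)=# -> step gives (4,5)='#' but target has '.' -> reject
  (1,2)=# (3,4)=. -> step gives (0,2)='.' but target has '#' -> reject
  (1,2)=# (3,4)=# -> step gives (0,2)='.' but target has '#' -> reject
Unique solution: (1,2)=dead, (3,4)=dead.
Check: live-neighbor counts of every cell in the completed generation 0:
303141
224331
022210
123431
324241
Applying B3/S23 to generation 0 with these counts gives:
#.#...
...##.
..##..
..#.#.
#..#..
which matches the target exactly.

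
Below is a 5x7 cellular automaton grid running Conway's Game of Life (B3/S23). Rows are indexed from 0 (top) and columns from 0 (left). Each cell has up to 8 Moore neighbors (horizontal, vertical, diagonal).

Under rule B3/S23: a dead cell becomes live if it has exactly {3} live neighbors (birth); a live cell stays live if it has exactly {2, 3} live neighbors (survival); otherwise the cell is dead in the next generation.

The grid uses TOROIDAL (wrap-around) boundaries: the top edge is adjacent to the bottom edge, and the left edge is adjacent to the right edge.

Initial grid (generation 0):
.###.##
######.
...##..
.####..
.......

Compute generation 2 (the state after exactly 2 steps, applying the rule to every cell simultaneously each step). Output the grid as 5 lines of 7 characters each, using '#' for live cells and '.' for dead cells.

Simulating step by step:
Generation 0 (given above): 17 live cells
Generation 1: 8 live cells
.....##
#......
#......
..#.#..
#....#.
Generation 2: 8 live cells
(generation 2 grid is the final answer)

Answer: #....#.
#......
.#.....
.#....#
....##.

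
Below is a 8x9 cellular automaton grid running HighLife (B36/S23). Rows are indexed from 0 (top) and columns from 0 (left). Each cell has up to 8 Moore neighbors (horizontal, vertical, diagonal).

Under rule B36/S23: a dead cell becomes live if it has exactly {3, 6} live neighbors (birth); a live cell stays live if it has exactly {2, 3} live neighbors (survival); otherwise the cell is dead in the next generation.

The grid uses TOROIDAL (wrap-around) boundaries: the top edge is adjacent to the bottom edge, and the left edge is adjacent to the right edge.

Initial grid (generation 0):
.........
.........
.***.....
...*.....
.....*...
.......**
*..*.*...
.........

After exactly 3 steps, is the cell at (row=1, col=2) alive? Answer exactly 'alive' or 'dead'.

Simulating step by step:
Generation 0 (given above): 10 live cells
Generation 1: 9 live cells
.........
..*......
..**.....
...**....
.........
....*.*.*
........*
.........
Generation 2: 12 live cells
.........
..**.....
..*.*....
..***....
...***...
.......*.
.......*.
.........
Generation 3: 9 live cells
.........
..**.....
.*..*....
..*......
..*..*...
....*.*..
.........
.........

Cell (1,2) at generation 3: 1 -> alive

Answer: alive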